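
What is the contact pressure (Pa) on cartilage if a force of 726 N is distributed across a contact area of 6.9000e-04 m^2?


P = F / A
P = 726 / 6.9000e-04
P = 1.0522e+06


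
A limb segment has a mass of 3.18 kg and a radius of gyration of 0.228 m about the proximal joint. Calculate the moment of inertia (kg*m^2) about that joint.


I = m * k^2
I = 3.18 * 0.228^2
k^2 = 0.0520
I = 0.1653


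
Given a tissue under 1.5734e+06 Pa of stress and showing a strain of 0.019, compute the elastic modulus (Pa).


E = stress / strain
E = 1.5734e+06 / 0.019
E = 8.2811e+07


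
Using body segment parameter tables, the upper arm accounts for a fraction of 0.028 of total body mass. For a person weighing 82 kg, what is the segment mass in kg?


m_segment = body_mass * fraction
m_segment = 82 * 0.028
m_segment = 2.2960


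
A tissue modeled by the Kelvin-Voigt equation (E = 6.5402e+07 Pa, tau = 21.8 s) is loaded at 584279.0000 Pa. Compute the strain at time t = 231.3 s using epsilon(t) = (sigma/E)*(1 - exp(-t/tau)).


epsilon(t) = (sigma/E) * (1 - exp(-t/tau))
sigma/E = 584279.0000 / 6.5402e+07 = 0.0089
exp(-t/tau) = exp(-231.3 / 21.8) = 2.4666e-05
epsilon = 0.0089 * (1 - 2.4666e-05)
epsilon = 0.0089


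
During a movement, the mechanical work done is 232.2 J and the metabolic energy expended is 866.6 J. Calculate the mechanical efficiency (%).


eta = (W_mech / E_meta) * 100
eta = (232.2 / 866.6) * 100
ratio = 0.2679
eta = 26.7944


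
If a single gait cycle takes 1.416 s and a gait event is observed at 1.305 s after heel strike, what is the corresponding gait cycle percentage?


pct = (event_time / cycle_time) * 100
pct = (1.305 / 1.416) * 100
ratio = 0.9216
pct = 92.1610


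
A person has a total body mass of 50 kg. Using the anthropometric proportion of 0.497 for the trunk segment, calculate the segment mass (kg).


m_segment = body_mass * fraction
m_segment = 50 * 0.497
m_segment = 24.8500


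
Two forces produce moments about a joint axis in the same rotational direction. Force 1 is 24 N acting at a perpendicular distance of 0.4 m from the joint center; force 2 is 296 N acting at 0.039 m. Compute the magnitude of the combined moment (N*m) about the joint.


M = F1 * d1 + F2 * d2
M = 24 * 0.4 + 296 * 0.039
M = 9.6000 + 11.5440
M = 21.1440


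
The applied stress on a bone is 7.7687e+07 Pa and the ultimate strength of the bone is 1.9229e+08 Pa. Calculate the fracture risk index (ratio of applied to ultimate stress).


FRI = applied / ultimate
FRI = 7.7687e+07 / 1.9229e+08
FRI = 0.4040


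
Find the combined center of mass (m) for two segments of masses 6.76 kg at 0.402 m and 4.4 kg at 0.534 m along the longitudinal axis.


COM = (m1*x1 + m2*x2) / (m1 + m2)
COM = (6.76*0.402 + 4.4*0.534) / (6.76 + 4.4)
Numerator = 5.0671
Denominator = 11.1600
COM = 0.4540


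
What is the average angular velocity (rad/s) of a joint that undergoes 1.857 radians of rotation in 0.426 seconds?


omega = delta_theta / delta_t
omega = 1.857 / 0.426
omega = 4.3592


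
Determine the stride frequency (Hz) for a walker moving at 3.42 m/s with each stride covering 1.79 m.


f = v / stride_length
f = 3.42 / 1.79
f = 1.9106


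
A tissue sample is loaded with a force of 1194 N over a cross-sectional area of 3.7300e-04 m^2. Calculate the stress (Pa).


stress = F / A
stress = 1194 / 3.7300e-04
stress = 3.2011e+06


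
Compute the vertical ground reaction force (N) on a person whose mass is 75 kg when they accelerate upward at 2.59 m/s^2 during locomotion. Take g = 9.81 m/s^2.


GRF = m * (g + a)
GRF = 75 * (9.81 + 2.59)
GRF = 75 * 12.4000
GRF = 930.0000


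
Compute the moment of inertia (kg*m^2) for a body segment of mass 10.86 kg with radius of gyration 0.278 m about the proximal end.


I = m * k^2
I = 10.86 * 0.278^2
k^2 = 0.0773
I = 0.8393


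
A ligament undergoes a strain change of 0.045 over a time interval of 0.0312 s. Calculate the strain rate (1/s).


strain_rate = delta_strain / delta_t
strain_rate = 0.045 / 0.0312
strain_rate = 1.4423


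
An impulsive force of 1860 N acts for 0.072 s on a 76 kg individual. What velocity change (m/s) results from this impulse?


J = F * dt = 1860 * 0.072 = 133.9200 N*s
delta_v = J / m
delta_v = 133.9200 / 76
delta_v = 1.7621


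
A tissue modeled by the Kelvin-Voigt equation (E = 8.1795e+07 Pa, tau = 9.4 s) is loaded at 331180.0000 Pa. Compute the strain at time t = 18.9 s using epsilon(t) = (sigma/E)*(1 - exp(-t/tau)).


epsilon(t) = (sigma/E) * (1 - exp(-t/tau))
sigma/E = 331180.0000 / 8.1795e+07 = 0.0040
exp(-t/tau) = exp(-18.9 / 9.4) = 0.1339
epsilon = 0.0040 * (1 - 0.1339)
epsilon = 0.0035


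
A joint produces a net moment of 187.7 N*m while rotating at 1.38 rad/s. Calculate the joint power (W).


P = M * omega
P = 187.7 * 1.38
P = 259.0260


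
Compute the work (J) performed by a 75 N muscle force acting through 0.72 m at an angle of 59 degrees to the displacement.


W = F * d * cos(theta)
theta = 59 deg = 1.0297 rad
cos(theta) = 0.5150
W = 75 * 0.72 * 0.5150
W = 27.8121


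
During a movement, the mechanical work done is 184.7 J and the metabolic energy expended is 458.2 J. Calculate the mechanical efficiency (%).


eta = (W_mech / E_meta) * 100
eta = (184.7 / 458.2) * 100
ratio = 0.4031
eta = 40.3099


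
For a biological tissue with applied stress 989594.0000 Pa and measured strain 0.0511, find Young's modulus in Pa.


E = stress / strain
E = 989594.0000 / 0.0511
E = 1.9366e+07


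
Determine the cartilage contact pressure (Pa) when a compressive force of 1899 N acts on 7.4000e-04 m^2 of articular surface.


P = F / A
P = 1899 / 7.4000e-04
P = 2.5662e+06


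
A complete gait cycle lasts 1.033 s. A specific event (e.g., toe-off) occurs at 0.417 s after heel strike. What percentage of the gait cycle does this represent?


pct = (event_time / cycle_time) * 100
pct = (0.417 / 1.033) * 100
ratio = 0.4037
pct = 40.3679


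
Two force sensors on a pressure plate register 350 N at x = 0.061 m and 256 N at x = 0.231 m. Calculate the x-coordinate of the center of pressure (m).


COP_x = (F1*x1 + F2*x2) / (F1 + F2)
COP_x = (350*0.061 + 256*0.231) / (350 + 256)
Numerator = 80.4860
Denominator = 606
COP_x = 0.1328


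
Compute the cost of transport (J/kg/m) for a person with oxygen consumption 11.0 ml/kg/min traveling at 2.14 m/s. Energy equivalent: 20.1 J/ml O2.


Power per kg = VO2 * 20.1 / 60
Power per kg = 11.0 * 20.1 / 60 = 3.6850 W/kg
Cost = power_per_kg / speed
Cost = 3.6850 / 2.14
Cost = 1.7220


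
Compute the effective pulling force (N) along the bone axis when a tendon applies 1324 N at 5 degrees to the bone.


F_eff = F_tendon * cos(theta)
theta = 5 deg = 0.0873 rad
cos(theta) = 0.9962
F_eff = 1324 * 0.9962
F_eff = 1318.9618


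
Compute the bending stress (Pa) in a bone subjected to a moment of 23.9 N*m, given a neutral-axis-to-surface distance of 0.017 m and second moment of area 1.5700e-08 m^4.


sigma = M * c / I
sigma = 23.9 * 0.017 / 1.5700e-08
M * c = 0.4063
sigma = 2.5879e+07


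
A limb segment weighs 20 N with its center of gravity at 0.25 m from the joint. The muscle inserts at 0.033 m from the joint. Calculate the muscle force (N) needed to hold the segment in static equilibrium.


F_muscle = W * d_load / d_muscle
F_muscle = 20 * 0.25 / 0.033
Numerator = 5.0000
F_muscle = 151.5152


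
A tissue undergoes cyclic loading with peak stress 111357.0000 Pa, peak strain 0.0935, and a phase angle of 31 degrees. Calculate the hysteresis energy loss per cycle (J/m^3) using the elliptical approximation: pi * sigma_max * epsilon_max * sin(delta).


E_loss = pi * sigma_max * epsilon_max * sin(delta)
delta = 31 deg = 0.5411 rad
sin(delta) = 0.5150
E_loss = pi * 111357.0000 * 0.0935 * 0.5150
E_loss = 16846.8358


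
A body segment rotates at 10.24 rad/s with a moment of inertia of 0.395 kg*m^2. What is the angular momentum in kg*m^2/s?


L = I * omega
L = 0.395 * 10.24
L = 4.0448


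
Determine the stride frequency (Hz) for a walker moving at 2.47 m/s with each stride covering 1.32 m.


f = v / stride_length
f = 2.47 / 1.32
f = 1.8712


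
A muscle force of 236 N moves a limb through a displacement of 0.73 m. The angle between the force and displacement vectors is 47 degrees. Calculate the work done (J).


W = F * d * cos(theta)
theta = 47 deg = 0.8203 rad
cos(theta) = 0.6820
W = 236 * 0.73 * 0.6820
W = 117.4947


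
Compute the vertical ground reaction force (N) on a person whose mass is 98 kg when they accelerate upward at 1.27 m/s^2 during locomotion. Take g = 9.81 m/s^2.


GRF = m * (g + a)
GRF = 98 * (9.81 + 1.27)
GRF = 98 * 11.0800
GRF = 1085.8400


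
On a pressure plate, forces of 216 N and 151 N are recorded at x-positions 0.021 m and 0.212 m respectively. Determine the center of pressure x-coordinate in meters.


COP_x = (F1*x1 + F2*x2) / (F1 + F2)
COP_x = (216*0.021 + 151*0.212) / (216 + 151)
Numerator = 36.5480
Denominator = 367
COP_x = 0.0996


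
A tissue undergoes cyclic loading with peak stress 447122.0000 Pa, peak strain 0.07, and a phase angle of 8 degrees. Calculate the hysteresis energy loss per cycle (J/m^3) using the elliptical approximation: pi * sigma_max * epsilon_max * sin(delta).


E_loss = pi * sigma_max * epsilon_max * sin(delta)
delta = 8 deg = 0.1396 rad
sin(delta) = 0.1392
E_loss = pi * 447122.0000 * 0.07 * 0.1392
E_loss = 13684.5101


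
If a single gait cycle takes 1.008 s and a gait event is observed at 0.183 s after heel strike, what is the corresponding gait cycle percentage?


pct = (event_time / cycle_time) * 100
pct = (0.183 / 1.008) * 100
ratio = 0.1815
pct = 18.1548


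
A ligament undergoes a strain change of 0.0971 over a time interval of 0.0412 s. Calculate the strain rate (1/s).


strain_rate = delta_strain / delta_t
strain_rate = 0.0971 / 0.0412
strain_rate = 2.3568


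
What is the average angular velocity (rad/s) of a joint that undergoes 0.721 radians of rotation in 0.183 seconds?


omega = delta_theta / delta_t
omega = 0.721 / 0.183
omega = 3.9399


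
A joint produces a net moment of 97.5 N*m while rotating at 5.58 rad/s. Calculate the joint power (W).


P = M * omega
P = 97.5 * 5.58
P = 544.0500


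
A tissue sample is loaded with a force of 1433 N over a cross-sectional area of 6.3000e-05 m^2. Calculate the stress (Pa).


stress = F / A
stress = 1433 / 6.3000e-05
stress = 2.2746e+07


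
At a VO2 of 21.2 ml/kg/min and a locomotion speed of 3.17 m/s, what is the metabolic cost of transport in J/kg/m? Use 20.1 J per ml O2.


Power per kg = VO2 * 20.1 / 60
Power per kg = 21.2 * 20.1 / 60 = 7.1020 W/kg
Cost = power_per_kg / speed
Cost = 7.1020 / 3.17
Cost = 2.2404


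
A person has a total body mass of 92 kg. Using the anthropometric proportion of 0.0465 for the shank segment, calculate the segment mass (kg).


m_segment = body_mass * fraction
m_segment = 92 * 0.0465
m_segment = 4.2780


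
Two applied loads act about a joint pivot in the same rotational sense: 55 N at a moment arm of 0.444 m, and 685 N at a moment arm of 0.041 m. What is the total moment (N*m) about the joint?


M = F1 * d1 + F2 * d2
M = 55 * 0.444 + 685 * 0.041
M = 24.4200 + 28.0850
M = 52.5050


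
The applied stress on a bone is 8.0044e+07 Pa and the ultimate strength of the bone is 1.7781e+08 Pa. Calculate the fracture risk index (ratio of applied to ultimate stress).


FRI = applied / ultimate
FRI = 8.0044e+07 / 1.7781e+08
FRI = 0.4502


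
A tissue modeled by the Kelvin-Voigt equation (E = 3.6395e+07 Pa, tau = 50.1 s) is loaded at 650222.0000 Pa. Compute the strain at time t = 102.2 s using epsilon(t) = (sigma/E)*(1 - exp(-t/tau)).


epsilon(t) = (sigma/E) * (1 - exp(-t/tau))
sigma/E = 650222.0000 / 3.6395e+07 = 0.0179
exp(-t/tau) = exp(-102.2 / 50.1) = 0.1300
epsilon = 0.0179 * (1 - 0.1300)
epsilon = 0.0155


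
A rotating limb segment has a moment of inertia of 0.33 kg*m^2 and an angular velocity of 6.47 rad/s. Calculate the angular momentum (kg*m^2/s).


L = I * omega
L = 0.33 * 6.47
L = 2.1351


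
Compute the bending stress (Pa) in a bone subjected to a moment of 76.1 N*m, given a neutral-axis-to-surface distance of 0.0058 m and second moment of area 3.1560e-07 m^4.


sigma = M * c / I
sigma = 76.1 * 0.0058 / 3.1560e-07
M * c = 0.4414
sigma = 1.3985e+06


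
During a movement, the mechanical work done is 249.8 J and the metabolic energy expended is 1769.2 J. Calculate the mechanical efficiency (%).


eta = (W_mech / E_meta) * 100
eta = (249.8 / 1769.2) * 100
ratio = 0.1412
eta = 14.1194


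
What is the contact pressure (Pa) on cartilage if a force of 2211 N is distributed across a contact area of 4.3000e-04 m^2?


P = F / A
P = 2211 / 4.3000e-04
P = 5.1419e+06


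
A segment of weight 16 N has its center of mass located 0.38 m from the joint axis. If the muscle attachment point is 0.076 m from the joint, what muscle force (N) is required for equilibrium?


F_muscle = W * d_load / d_muscle
F_muscle = 16 * 0.38 / 0.076
Numerator = 6.0800
F_muscle = 80.0000


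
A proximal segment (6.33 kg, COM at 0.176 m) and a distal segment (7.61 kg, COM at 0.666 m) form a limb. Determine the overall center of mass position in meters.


COM = (m1*x1 + m2*x2) / (m1 + m2)
COM = (6.33*0.176 + 7.61*0.666) / (6.33 + 7.61)
Numerator = 6.1823
Denominator = 13.9400
COM = 0.4435


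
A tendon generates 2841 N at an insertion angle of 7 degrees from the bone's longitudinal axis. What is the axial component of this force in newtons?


F_eff = F_tendon * cos(theta)
theta = 7 deg = 0.1222 rad
cos(theta) = 0.9925
F_eff = 2841 * 0.9925
F_eff = 2819.8236


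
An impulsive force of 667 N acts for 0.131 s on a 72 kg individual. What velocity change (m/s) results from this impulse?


J = F * dt = 667 * 0.131 = 87.3770 N*s
delta_v = J / m
delta_v = 87.3770 / 72
delta_v = 1.2136


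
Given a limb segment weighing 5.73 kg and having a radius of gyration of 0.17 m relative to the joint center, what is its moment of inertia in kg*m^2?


I = m * k^2
I = 5.73 * 0.17^2
k^2 = 0.0289
I = 0.1656


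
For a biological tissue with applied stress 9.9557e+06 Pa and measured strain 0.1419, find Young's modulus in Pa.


E = stress / strain
E = 9.9557e+06 / 0.1419
E = 7.0160e+07


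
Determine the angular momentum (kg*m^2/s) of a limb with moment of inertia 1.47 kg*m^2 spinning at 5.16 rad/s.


L = I * omega
L = 1.47 * 5.16
L = 7.5852


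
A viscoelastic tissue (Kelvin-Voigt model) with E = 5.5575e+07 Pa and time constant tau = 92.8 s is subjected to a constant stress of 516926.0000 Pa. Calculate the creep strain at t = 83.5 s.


epsilon(t) = (sigma/E) * (1 - exp(-t/tau))
sigma/E = 516926.0000 / 5.5575e+07 = 0.0093
exp(-t/tau) = exp(-83.5 / 92.8) = 0.4067
epsilon = 0.0093 * (1 - 0.4067)
epsilon = 0.0055


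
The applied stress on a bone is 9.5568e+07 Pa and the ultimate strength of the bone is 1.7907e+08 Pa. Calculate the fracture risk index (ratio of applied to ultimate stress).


FRI = applied / ultimate
FRI = 9.5568e+07 / 1.7907e+08
FRI = 0.5337


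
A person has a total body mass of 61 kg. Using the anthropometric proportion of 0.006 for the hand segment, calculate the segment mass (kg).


m_segment = body_mass * fraction
m_segment = 61 * 0.006
m_segment = 0.3660


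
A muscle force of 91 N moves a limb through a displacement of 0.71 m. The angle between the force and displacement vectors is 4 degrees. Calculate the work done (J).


W = F * d * cos(theta)
theta = 4 deg = 0.0698 rad
cos(theta) = 0.9976
W = 91 * 0.71 * 0.9976
W = 64.4526


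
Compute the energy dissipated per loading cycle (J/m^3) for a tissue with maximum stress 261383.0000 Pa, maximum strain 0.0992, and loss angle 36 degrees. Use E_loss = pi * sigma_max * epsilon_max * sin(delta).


E_loss = pi * sigma_max * epsilon_max * sin(delta)
delta = 36 deg = 0.6283 rad
sin(delta) = 0.5878
E_loss = pi * 261383.0000 * 0.0992 * 0.5878
E_loss = 47880.3778


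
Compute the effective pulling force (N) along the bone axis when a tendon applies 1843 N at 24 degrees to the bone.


F_eff = F_tendon * cos(theta)
theta = 24 deg = 0.4189 rad
cos(theta) = 0.9135
F_eff = 1843 * 0.9135
F_eff = 1683.6643


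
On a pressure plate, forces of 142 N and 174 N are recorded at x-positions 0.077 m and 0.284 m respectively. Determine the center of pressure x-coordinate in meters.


COP_x = (F1*x1 + F2*x2) / (F1 + F2)
COP_x = (142*0.077 + 174*0.284) / (142 + 174)
Numerator = 60.3500
Denominator = 316
COP_x = 0.1910


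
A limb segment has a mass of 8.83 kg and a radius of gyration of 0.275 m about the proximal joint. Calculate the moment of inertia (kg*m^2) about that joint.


I = m * k^2
I = 8.83 * 0.275^2
k^2 = 0.0756
I = 0.6678


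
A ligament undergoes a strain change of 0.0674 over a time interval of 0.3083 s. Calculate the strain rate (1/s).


strain_rate = delta_strain / delta_t
strain_rate = 0.0674 / 0.3083
strain_rate = 0.2186


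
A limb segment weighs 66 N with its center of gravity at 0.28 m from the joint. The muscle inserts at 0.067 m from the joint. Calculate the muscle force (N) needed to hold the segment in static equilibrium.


F_muscle = W * d_load / d_muscle
F_muscle = 66 * 0.28 / 0.067
Numerator = 18.4800
F_muscle = 275.8209


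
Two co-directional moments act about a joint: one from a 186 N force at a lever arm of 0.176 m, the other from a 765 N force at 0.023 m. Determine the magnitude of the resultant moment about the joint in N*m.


M = F1 * d1 + F2 * d2
M = 186 * 0.176 + 765 * 0.023
M = 32.7360 + 17.5950
M = 50.3310


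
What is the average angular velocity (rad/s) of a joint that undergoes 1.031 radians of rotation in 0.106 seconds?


omega = delta_theta / delta_t
omega = 1.031 / 0.106
omega = 9.7264


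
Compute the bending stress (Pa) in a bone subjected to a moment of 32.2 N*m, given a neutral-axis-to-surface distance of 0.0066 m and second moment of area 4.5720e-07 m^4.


sigma = M * c / I
sigma = 32.2 * 0.0066 / 4.5720e-07
M * c = 0.2125
sigma = 464829.3963


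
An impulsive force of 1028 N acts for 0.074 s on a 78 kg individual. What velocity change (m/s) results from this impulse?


J = F * dt = 1028 * 0.074 = 76.0720 N*s
delta_v = J / m
delta_v = 76.0720 / 78
delta_v = 0.9753


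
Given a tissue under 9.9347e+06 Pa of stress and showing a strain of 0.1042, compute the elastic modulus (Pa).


E = stress / strain
E = 9.9347e+06 / 0.1042
E = 9.5343e+07


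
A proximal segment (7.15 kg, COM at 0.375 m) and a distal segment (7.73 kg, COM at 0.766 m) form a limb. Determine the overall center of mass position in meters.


COM = (m1*x1 + m2*x2) / (m1 + m2)
COM = (7.15*0.375 + 7.73*0.766) / (7.15 + 7.73)
Numerator = 8.6024
Denominator = 14.8800
COM = 0.5781


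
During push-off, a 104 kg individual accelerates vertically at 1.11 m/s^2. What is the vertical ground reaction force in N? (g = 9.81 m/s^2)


GRF = m * (g + a)
GRF = 104 * (9.81 + 1.11)
GRF = 104 * 10.9200
GRF = 1135.6800


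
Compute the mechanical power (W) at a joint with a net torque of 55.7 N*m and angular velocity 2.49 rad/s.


P = M * omega
P = 55.7 * 2.49
P = 138.6930


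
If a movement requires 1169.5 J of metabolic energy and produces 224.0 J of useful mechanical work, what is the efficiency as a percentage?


eta = (W_mech / E_meta) * 100
eta = (224.0 / 1169.5) * 100
ratio = 0.1915
eta = 19.1535


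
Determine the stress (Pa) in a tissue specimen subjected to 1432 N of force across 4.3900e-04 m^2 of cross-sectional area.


stress = F / A
stress = 1432 / 4.3900e-04
stress = 3.2620e+06


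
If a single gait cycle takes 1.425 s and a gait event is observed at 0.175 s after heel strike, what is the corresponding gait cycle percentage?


pct = (event_time / cycle_time) * 100
pct = (0.175 / 1.425) * 100
ratio = 0.1228
pct = 12.2807


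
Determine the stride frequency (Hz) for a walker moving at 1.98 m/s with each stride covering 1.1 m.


f = v / stride_length
f = 1.98 / 1.1
f = 1.8000


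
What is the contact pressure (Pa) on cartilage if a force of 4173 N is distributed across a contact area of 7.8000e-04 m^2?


P = F / A
P = 4173 / 7.8000e-04
P = 5.3500e+06


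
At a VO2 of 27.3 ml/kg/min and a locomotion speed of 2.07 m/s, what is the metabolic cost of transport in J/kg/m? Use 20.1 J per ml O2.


Power per kg = VO2 * 20.1 / 60
Power per kg = 27.3 * 20.1 / 60 = 9.1455 W/kg
Cost = power_per_kg / speed
Cost = 9.1455 / 2.07
Cost = 4.4181


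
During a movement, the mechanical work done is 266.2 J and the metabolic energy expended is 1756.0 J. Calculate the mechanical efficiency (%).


eta = (W_mech / E_meta) * 100
eta = (266.2 / 1756.0) * 100
ratio = 0.1516
eta = 15.1595


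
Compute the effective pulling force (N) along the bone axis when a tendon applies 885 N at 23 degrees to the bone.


F_eff = F_tendon * cos(theta)
theta = 23 deg = 0.4014 rad
cos(theta) = 0.9205
F_eff = 885 * 0.9205
F_eff = 814.6468


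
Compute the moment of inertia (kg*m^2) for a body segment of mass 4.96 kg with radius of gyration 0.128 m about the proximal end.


I = m * k^2
I = 4.96 * 0.128^2
k^2 = 0.0164
I = 0.0813


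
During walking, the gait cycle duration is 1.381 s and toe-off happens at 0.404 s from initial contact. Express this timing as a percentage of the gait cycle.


pct = (event_time / cycle_time) * 100
pct = (0.404 / 1.381) * 100
ratio = 0.2925
pct = 29.2542


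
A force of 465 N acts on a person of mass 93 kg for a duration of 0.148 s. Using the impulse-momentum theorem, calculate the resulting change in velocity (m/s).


J = F * dt = 465 * 0.148 = 68.8200 N*s
delta_v = J / m
delta_v = 68.8200 / 93
delta_v = 0.7400


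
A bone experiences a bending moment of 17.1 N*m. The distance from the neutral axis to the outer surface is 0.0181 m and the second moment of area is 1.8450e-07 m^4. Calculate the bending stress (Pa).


sigma = M * c / I
sigma = 17.1 * 0.0181 / 1.8450e-07
M * c = 0.3095
sigma = 1.6776e+06


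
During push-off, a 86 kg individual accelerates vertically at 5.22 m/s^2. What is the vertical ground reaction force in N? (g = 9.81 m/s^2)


GRF = m * (g + a)
GRF = 86 * (9.81 + 5.22)
GRF = 86 * 15.0300
GRF = 1292.5800


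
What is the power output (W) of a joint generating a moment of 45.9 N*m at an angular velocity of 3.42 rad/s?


P = M * omega
P = 45.9 * 3.42
P = 156.9780


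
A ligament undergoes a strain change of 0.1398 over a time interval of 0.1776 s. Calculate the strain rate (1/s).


strain_rate = delta_strain / delta_t
strain_rate = 0.1398 / 0.1776
strain_rate = 0.7872


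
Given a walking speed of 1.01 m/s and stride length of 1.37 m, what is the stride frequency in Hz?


f = v / stride_length
f = 1.01 / 1.37
f = 0.7372


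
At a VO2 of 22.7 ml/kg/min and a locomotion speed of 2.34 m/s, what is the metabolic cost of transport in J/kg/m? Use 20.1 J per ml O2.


Power per kg = VO2 * 20.1 / 60
Power per kg = 22.7 * 20.1 / 60 = 7.6045 W/kg
Cost = power_per_kg / speed
Cost = 7.6045 / 2.34
Cost = 3.2498


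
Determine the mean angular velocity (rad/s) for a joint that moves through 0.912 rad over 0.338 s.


omega = delta_theta / delta_t
omega = 0.912 / 0.338
omega = 2.6982


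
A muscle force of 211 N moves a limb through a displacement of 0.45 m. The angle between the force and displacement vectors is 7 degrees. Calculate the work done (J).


W = F * d * cos(theta)
theta = 7 deg = 0.1222 rad
cos(theta) = 0.9925
W = 211 * 0.45 * 0.9925
W = 94.2423


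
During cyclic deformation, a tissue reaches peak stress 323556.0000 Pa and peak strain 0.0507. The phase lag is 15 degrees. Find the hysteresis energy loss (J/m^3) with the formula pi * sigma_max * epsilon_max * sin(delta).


E_loss = pi * sigma_max * epsilon_max * sin(delta)
delta = 15 deg = 0.2618 rad
sin(delta) = 0.2588
E_loss = pi * 323556.0000 * 0.0507 * 0.2588
E_loss = 13338.3933


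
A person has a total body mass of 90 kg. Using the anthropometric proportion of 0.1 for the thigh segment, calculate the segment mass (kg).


m_segment = body_mass * fraction
m_segment = 90 * 0.1
m_segment = 9.0000


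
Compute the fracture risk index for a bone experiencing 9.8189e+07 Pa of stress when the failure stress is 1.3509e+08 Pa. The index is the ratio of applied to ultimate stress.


FRI = applied / ultimate
FRI = 9.8189e+07 / 1.3509e+08
FRI = 0.7268


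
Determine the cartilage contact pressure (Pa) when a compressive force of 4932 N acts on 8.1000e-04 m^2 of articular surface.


P = F / A
P = 4932 / 8.1000e-04
P = 6.0889e+06


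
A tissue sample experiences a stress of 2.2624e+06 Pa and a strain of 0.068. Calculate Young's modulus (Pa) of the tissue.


E = stress / strain
E = 2.2624e+06 / 0.068
E = 3.3271e+07


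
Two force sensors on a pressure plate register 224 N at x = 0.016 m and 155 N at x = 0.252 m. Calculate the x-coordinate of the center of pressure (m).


COP_x = (F1*x1 + F2*x2) / (F1 + F2)
COP_x = (224*0.016 + 155*0.252) / (224 + 155)
Numerator = 42.6440
Denominator = 379
COP_x = 0.1125


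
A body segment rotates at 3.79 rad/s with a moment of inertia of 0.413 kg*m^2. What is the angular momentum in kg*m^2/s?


L = I * omega
L = 0.413 * 3.79
L = 1.5653


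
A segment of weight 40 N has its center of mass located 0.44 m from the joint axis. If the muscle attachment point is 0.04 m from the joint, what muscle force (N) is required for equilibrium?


F_muscle = W * d_load / d_muscle
F_muscle = 40 * 0.44 / 0.04
Numerator = 17.6000
F_muscle = 440.0000


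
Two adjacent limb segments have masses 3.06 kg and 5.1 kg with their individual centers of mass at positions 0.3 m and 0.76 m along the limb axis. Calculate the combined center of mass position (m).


COM = (m1*x1 + m2*x2) / (m1 + m2)
COM = (3.06*0.3 + 5.1*0.76) / (3.06 + 5.1)
Numerator = 4.7940
Denominator = 8.1600
COM = 0.5875


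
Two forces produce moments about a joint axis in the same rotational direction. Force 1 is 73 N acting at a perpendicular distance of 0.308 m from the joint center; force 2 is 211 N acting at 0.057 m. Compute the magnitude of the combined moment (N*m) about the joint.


M = F1 * d1 + F2 * d2
M = 73 * 0.308 + 211 * 0.057
M = 22.4840 + 12.0270
M = 34.5110


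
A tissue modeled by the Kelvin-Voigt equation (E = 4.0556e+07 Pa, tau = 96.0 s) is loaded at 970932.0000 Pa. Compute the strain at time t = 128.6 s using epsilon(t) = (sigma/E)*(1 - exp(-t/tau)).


epsilon(t) = (sigma/E) * (1 - exp(-t/tau))
sigma/E = 970932.0000 / 4.0556e+07 = 0.0239
exp(-t/tau) = exp(-128.6 / 96.0) = 0.2620
epsilon = 0.0239 * (1 - 0.2620)
epsilon = 0.0177


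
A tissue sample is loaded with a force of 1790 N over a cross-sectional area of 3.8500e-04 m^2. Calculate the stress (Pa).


stress = F / A
stress = 1790 / 3.8500e-04
stress = 4.6494e+06


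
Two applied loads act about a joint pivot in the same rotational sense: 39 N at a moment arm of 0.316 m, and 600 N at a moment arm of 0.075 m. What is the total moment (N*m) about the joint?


M = F1 * d1 + F2 * d2
M = 39 * 0.316 + 600 * 0.075
M = 12.3240 + 45.0000
M = 57.3240


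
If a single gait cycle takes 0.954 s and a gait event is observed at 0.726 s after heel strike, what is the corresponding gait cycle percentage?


pct = (event_time / cycle_time) * 100
pct = (0.726 / 0.954) * 100
ratio = 0.7610
pct = 76.1006


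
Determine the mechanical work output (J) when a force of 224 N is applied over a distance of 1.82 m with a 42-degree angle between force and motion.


W = F * d * cos(theta)
theta = 42 deg = 0.7330 rad
cos(theta) = 0.7431
W = 224 * 1.82 * 0.7431
W = 302.9653


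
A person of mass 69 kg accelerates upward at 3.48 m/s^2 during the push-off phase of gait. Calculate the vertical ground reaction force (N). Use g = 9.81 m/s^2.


GRF = m * (g + a)
GRF = 69 * (9.81 + 3.48)
GRF = 69 * 13.2900
GRF = 917.0100


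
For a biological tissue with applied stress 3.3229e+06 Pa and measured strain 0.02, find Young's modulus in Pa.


E = stress / strain
E = 3.3229e+06 / 0.02
E = 1.6614e+08


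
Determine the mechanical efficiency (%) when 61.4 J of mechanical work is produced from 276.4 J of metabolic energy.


eta = (W_mech / E_meta) * 100
eta = (61.4 / 276.4) * 100
ratio = 0.2221
eta = 22.2142


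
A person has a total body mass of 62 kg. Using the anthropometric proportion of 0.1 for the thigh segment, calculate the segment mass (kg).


m_segment = body_mass * fraction
m_segment = 62 * 0.1
m_segment = 6.2000


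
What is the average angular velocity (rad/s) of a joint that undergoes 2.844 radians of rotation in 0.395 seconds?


omega = delta_theta / delta_t
omega = 2.844 / 0.395
omega = 7.2000


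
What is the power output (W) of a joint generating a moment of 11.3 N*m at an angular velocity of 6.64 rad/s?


P = M * omega
P = 11.3 * 6.64
P = 75.0320


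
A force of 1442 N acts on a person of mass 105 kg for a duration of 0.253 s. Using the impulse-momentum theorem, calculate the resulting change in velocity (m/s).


J = F * dt = 1442 * 0.253 = 364.8260 N*s
delta_v = J / m
delta_v = 364.8260 / 105
delta_v = 3.4745


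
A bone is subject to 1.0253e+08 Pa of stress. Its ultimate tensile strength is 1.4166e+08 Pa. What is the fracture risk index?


FRI = applied / ultimate
FRI = 1.0253e+08 / 1.4166e+08
FRI = 0.7238


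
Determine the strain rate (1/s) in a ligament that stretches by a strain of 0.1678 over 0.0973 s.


strain_rate = delta_strain / delta_t
strain_rate = 0.1678 / 0.0973
strain_rate = 1.7246


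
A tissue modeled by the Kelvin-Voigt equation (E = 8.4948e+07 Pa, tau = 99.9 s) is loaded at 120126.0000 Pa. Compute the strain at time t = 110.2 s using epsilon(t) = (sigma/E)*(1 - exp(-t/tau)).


epsilon(t) = (sigma/E) * (1 - exp(-t/tau))
sigma/E = 120126.0000 / 8.4948e+07 = 0.0014
exp(-t/tau) = exp(-110.2 / 99.9) = 0.3318
epsilon = 0.0014 * (1 - 0.3318)
epsilon = 9.4485e-04


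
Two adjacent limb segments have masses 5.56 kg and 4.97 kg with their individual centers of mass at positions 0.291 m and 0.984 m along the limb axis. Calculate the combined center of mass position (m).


COM = (m1*x1 + m2*x2) / (m1 + m2)
COM = (5.56*0.291 + 4.97*0.984) / (5.56 + 4.97)
Numerator = 6.5084
Denominator = 10.5300
COM = 0.6181


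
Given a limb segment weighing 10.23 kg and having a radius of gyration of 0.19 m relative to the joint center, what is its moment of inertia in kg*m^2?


I = m * k^2
I = 10.23 * 0.19^2
k^2 = 0.0361
I = 0.3693


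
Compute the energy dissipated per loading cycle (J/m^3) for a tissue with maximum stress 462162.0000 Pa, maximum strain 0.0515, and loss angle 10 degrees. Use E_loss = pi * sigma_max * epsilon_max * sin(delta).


E_loss = pi * sigma_max * epsilon_max * sin(delta)
delta = 10 deg = 0.1745 rad
sin(delta) = 0.1736
E_loss = pi * 462162.0000 * 0.0515 * 0.1736
E_loss = 12984.3904


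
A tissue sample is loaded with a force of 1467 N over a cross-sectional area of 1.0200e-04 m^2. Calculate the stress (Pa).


stress = F / A
stress = 1467 / 1.0200e-04
stress = 1.4382e+07


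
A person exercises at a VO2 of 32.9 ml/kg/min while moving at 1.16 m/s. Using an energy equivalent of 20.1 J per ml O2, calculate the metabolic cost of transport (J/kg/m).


Power per kg = VO2 * 20.1 / 60
Power per kg = 32.9 * 20.1 / 60 = 11.0215 W/kg
Cost = power_per_kg / speed
Cost = 11.0215 / 1.16
Cost = 9.5013


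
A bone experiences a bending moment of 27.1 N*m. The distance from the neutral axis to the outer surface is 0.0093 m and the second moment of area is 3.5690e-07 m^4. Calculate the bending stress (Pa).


sigma = M * c / I
sigma = 27.1 * 0.0093 / 3.5690e-07
M * c = 0.2520
sigma = 706164.1917


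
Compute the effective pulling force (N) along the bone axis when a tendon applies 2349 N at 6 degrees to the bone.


F_eff = F_tendon * cos(theta)
theta = 6 deg = 0.1047 rad
cos(theta) = 0.9945
F_eff = 2349 * 0.9945
F_eff = 2336.1319


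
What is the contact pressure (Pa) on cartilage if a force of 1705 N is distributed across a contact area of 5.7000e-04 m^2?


P = F / A
P = 1705 / 5.7000e-04
P = 2.9912e+06


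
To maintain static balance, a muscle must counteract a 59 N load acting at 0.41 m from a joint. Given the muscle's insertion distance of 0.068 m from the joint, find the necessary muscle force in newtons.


F_muscle = W * d_load / d_muscle
F_muscle = 59 * 0.41 / 0.068
Numerator = 24.1900
F_muscle = 355.7353


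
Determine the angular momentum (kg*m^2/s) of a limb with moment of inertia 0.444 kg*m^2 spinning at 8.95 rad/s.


L = I * omega
L = 0.444 * 8.95
L = 3.9738


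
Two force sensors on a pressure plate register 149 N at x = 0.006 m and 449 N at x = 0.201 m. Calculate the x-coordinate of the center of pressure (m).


COP_x = (F1*x1 + F2*x2) / (F1 + F2)
COP_x = (149*0.006 + 449*0.201) / (149 + 449)
Numerator = 91.1430
Denominator = 598
COP_x = 0.1524


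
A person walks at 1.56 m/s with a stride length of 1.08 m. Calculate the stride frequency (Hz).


f = v / stride_length
f = 1.56 / 1.08
f = 1.4444


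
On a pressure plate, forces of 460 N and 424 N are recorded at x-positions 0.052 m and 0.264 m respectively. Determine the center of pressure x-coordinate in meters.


COP_x = (F1*x1 + F2*x2) / (F1 + F2)
COP_x = (460*0.052 + 424*0.264) / (460 + 424)
Numerator = 135.8560
Denominator = 884
COP_x = 0.1537


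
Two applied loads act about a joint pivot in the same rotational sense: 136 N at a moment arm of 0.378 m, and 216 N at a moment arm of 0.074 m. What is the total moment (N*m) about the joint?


M = F1 * d1 + F2 * d2
M = 136 * 0.378 + 216 * 0.074
M = 51.4080 + 15.9840
M = 67.3920


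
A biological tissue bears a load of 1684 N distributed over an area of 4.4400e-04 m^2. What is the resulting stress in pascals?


stress = F / A
stress = 1684 / 4.4400e-04
stress = 3.7928e+06


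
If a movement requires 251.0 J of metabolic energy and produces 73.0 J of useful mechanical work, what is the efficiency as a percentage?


eta = (W_mech / E_meta) * 100
eta = (73.0 / 251.0) * 100
ratio = 0.2908
eta = 29.0837


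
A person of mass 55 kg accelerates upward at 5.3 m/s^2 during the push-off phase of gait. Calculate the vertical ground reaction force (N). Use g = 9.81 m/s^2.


GRF = m * (g + a)
GRF = 55 * (9.81 + 5.3)
GRF = 55 * 15.1100
GRF = 831.0500


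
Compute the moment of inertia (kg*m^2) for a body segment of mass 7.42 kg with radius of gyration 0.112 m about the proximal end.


I = m * k^2
I = 7.42 * 0.112^2
k^2 = 0.0125
I = 0.0931


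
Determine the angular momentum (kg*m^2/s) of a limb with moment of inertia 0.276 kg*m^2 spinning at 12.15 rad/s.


L = I * omega
L = 0.276 * 12.15
L = 3.3534


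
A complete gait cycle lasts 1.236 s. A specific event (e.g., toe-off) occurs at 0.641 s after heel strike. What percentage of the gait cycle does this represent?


pct = (event_time / cycle_time) * 100
pct = (0.641 / 1.236) * 100
ratio = 0.5186
pct = 51.8608


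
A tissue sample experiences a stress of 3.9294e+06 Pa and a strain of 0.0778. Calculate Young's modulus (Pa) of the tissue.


E = stress / strain
E = 3.9294e+06 / 0.0778
E = 5.0506e+07


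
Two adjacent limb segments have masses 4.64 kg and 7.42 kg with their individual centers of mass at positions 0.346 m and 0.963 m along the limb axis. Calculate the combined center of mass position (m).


COM = (m1*x1 + m2*x2) / (m1 + m2)
COM = (4.64*0.346 + 7.42*0.963) / (4.64 + 7.42)
Numerator = 8.7509
Denominator = 12.0600
COM = 0.7256


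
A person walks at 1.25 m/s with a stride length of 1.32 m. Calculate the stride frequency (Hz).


f = v / stride_length
f = 1.25 / 1.32
f = 0.9470


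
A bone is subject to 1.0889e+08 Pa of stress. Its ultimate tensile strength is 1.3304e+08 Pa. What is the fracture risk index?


FRI = applied / ultimate
FRI = 1.0889e+08 / 1.3304e+08
FRI = 0.8185


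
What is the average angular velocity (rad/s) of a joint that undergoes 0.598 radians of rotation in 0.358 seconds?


omega = delta_theta / delta_t
omega = 0.598 / 0.358
omega = 1.6704


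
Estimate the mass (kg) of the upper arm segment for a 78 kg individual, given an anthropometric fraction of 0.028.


m_segment = body_mass * fraction
m_segment = 78 * 0.028
m_segment = 2.1840


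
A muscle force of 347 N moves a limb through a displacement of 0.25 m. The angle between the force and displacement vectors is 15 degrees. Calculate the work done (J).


W = F * d * cos(theta)
theta = 15 deg = 0.2618 rad
cos(theta) = 0.9659
W = 347 * 0.25 * 0.9659
W = 83.7941


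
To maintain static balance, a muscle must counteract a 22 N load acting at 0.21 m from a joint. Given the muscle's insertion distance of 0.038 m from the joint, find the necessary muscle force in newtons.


F_muscle = W * d_load / d_muscle
F_muscle = 22 * 0.21 / 0.038
Numerator = 4.6200
F_muscle = 121.5789


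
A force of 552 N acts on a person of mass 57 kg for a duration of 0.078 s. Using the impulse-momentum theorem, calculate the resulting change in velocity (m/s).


J = F * dt = 552 * 0.078 = 43.0560 N*s
delta_v = J / m
delta_v = 43.0560 / 57
delta_v = 0.7554


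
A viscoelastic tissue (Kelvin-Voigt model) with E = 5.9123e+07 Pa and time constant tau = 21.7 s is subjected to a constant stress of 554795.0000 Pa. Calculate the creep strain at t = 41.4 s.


epsilon(t) = (sigma/E) * (1 - exp(-t/tau))
sigma/E = 554795.0000 / 5.9123e+07 = 0.0094
exp(-t/tau) = exp(-41.4 / 21.7) = 0.1484
epsilon = 0.0094 * (1 - 0.1484)
epsilon = 0.0080


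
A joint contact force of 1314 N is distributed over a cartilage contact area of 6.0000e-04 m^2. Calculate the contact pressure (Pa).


P = F / A
P = 1314 / 6.0000e-04
P = 2.1900e+06


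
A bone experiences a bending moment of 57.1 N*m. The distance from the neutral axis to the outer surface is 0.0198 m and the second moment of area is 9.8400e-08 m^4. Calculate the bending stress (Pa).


sigma = M * c / I
sigma = 57.1 * 0.0198 / 9.8400e-08
M * c = 1.1306
sigma = 1.1490e+07


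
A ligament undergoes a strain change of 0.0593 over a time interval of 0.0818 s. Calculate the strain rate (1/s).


strain_rate = delta_strain / delta_t
strain_rate = 0.0593 / 0.0818
strain_rate = 0.7249


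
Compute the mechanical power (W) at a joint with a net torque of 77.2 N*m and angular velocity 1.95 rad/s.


P = M * omega
P = 77.2 * 1.95
P = 150.5400


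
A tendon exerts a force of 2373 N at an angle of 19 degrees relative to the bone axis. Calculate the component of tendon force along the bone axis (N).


F_eff = F_tendon * cos(theta)
theta = 19 deg = 0.3316 rad
cos(theta) = 0.9455
F_eff = 2373 * 0.9455
F_eff = 2243.7156


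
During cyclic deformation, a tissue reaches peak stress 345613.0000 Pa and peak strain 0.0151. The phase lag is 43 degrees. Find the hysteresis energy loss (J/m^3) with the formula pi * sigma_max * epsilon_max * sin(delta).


E_loss = pi * sigma_max * epsilon_max * sin(delta)
delta = 43 deg = 0.7505 rad
sin(delta) = 0.6820
E_loss = pi * 345613.0000 * 0.0151 * 0.6820
E_loss = 11181.5039


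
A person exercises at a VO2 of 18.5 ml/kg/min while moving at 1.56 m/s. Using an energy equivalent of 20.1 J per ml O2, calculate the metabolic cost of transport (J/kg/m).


Power per kg = VO2 * 20.1 / 60
Power per kg = 18.5 * 20.1 / 60 = 6.1975 W/kg
Cost = power_per_kg / speed
Cost = 6.1975 / 1.56
Cost = 3.9728


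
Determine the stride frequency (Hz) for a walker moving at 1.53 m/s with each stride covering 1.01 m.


f = v / stride_length
f = 1.53 / 1.01
f = 1.5149


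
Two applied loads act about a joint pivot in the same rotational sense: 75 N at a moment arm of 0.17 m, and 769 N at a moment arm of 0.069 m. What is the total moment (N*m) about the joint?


M = F1 * d1 + F2 * d2
M = 75 * 0.17 + 769 * 0.069
M = 12.7500 + 53.0610
M = 65.8110
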